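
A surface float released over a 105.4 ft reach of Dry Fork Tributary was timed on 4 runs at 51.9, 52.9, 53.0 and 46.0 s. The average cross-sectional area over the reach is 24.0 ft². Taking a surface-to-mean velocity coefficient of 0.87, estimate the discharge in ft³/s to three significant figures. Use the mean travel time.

43.2 ft³/s

t̄ = (51.9 + 52.9 + 53.0 + 46.0) / 4 = 50.95 s
v_surface = L / t̄ = 105.4 / 50.95 = 2.069 ft/s
v_mean = 0.87 × 2.069 = 1.800 ft/s
Q = A × v_mean = 24.0 × 1.800 = 43.19 ft³/s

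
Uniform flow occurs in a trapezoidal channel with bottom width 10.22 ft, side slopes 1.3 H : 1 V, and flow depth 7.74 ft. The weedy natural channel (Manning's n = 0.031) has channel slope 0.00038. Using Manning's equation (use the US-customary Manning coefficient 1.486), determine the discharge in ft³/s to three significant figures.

394 ft³/s

A = (b + z·y)·y = (10.22 + 1.3×7.74)×7.74 = 157.0 ft²
P = b + 2y√(1+z²) = 10.22 + 2×7.74×√(1+1.3²) = 35.61 ft
R = A/P = 157.0/35.61 = 4.409 ft
Q = (1.486/n)·A·R^(2/3)·S^(1/2) = (1.486/0.031) × 157.0 × 4.409^(2/3) × 0.00038^(1/2) = 394.4 ft³/s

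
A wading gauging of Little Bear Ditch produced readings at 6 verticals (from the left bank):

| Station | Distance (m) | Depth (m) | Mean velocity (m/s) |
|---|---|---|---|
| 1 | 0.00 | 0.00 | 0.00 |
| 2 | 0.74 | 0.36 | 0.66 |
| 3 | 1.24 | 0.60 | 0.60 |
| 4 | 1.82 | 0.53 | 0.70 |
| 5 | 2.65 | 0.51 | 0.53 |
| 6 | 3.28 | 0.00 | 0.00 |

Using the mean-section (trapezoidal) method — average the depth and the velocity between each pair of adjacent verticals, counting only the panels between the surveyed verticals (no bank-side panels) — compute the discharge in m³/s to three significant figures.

Panel 1-2: Δb = 0.74 m, d̄ = (0.00+0.36)/2 = 0.18, v̄ = (0.00+0.66)/2 = 0.33 → q = 0.74×0.18×0.33 = 0.04396 m³/s
Panel 2-3: Δb = 0.5 m, d̄ = (0.36+0.60)/2 = 0.48, v̄ = (0.66+0.60)/2 = 0.63 → q = 0.5×0.48×0.63 = 0.1512 m³/s
Panel 3-4: Δb = 0.58 m, d̄ = (0.60+0.53)/2 = 0.565, v̄ = (0.60+0.70)/2 = 0.65 → q = 0.58×0.565×0.65 = 0.2130 m³/s
Panel 4-5: Δb = 0.83 m, d̄ = (0.53+0.51)/2 = 0.52, v̄ = (0.70+0.53)/2 = 0.615 → q = 0.83×0.52×0.615 = 0.2654 m³/s
Panel 5-6: Δb = 0.63 m, d̄ = (0.51+0.00)/2 = 0.255, v̄ = (0.53+0.00)/2 = 0.265 → q = 0.63×0.255×0.265 = 0.04257 m³/s
Q = Σ q = 0.7162 m³/s

0.716 m³/s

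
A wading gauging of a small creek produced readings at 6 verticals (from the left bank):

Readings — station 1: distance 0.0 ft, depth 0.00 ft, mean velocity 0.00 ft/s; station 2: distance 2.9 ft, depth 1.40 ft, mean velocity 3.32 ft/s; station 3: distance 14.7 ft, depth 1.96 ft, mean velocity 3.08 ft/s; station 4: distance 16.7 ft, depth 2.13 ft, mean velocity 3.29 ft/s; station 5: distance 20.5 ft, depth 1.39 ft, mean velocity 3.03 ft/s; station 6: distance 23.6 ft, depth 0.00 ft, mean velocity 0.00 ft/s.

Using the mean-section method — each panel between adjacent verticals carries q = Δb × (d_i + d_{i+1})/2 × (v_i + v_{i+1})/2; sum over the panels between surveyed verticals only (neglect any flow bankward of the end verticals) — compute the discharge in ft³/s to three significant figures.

104 ft³/s

Panel 1-2: Δb = 2.9 ft, d̄ = (0.00+1.40)/2 = 0.7, v̄ = (0.00+3.32)/2 = 1.66 → q = 2.9×0.7×1.66 = 3.370 ft³/s
Panel 2-3: Δb = 11.8 ft, d̄ = (1.40+1.96)/2 = 1.68, v̄ = (3.32+3.08)/2 = 3.2 → q = 11.8×1.68×3.2 = 63.44 ft³/s
Panel 3-4: Δb = 2 ft, d̄ = (1.96+2.13)/2 = 2.045, v̄ = (3.08+3.29)/2 = 3.185 → q = 2×2.045×3.185 = 13.03 ft³/s
Panel 4-5: Δb = 3.8 ft, d̄ = (2.13+1.39)/2 = 1.76, v̄ = (3.29+3.03)/2 = 3.16 → q = 3.8×1.76×3.16 = 21.13 ft³/s
Panel 5-6: Δb = 3.1 ft, d̄ = (1.39+0.00)/2 = 0.695, v̄ = (3.03+0.00)/2 = 1.515 → q = 3.1×0.695×1.515 = 3.264 ft³/s
Q = Σ q = 104.2 ft³/s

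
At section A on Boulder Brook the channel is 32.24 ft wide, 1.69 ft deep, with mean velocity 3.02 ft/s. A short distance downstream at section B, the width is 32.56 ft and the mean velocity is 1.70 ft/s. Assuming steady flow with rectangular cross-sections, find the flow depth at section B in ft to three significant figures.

2.97 ft

Q = A₁V₁ = (32.24×1.69) × 3.02 = 164.5 ft³/s
d₂ = Q/(b₂ V₂) = 164.5/(32.56×1.70) = 2.973 ft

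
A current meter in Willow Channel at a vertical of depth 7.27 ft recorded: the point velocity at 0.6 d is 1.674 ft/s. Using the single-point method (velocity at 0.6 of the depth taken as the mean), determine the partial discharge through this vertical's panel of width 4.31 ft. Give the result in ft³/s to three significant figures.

52.5 ft³/s

v̄ = v₀.₆ = 1.674 ft/s
q = v̄ × d × w = 1.674 × 7.27 × 4.31 = 52.45 ft³/s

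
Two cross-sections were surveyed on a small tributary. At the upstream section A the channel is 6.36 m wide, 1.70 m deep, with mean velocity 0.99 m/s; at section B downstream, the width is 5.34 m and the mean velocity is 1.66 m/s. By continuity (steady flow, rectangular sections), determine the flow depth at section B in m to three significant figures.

Q = A₁V₁ = (6.36×1.70) × 0.99 = 10.70 m³/s
d₂ = Q/(b₂ V₂) = 10.70/(5.34×1.66) = 1.208 m

1.21 m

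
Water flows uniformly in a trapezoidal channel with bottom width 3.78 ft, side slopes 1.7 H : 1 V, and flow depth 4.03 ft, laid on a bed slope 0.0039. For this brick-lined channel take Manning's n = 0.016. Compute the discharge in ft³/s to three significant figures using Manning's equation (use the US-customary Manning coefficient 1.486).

417 ft³/s

A = (b + z·y)·y = (3.78 + 1.7×4.03)×4.03 = 42.84 ft²
P = b + 2y√(1+z²) = 3.78 + 2×4.03×√(1+1.7²) = 19.68 ft
R = A/P = 42.84/19.68 = 2.177 ft
Q = (1.486/n)·A·R^(2/3)·S^(1/2) = (1.486/0.016) × 42.84 × 2.177^(2/3) × 0.0039^(1/2) = 417.4 ft³/s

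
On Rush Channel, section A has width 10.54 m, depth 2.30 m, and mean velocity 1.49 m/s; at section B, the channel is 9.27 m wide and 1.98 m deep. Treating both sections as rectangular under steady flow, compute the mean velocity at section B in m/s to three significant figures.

Q = A₁V₁ = (10.54×2.30) × 1.49 = 36.12 m³/s
A₂ = 9.27 × 1.98 = 18.35 m²
V₂ = Q/A₂ = 36.12/18.35 = 1.968 m/s

1.97 m/s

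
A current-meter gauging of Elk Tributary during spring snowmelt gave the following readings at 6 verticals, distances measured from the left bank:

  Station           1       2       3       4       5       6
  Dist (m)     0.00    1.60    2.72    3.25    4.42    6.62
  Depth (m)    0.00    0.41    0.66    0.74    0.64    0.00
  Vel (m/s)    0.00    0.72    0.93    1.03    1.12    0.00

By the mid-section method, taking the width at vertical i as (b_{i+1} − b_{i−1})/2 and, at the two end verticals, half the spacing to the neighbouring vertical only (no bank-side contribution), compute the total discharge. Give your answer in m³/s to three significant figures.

2.76 m³/s

w_2 = (2.72 − 0.00)/2 = 1.36 m; q_2 = 0.72 × 0.41 × 1.36 = 0.4015 m³/s
w_3 = (3.25 − 1.60)/2 = 0.825 m; q_3 = 0.93 × 0.66 × 0.825 = 0.5064 m³/s
w_4 = (4.42 − 2.72)/2 = 0.85 m; q_4 = 1.03 × 0.74 × 0.85 = 0.6479 m³/s
w_5 = (6.62 − 3.25)/2 = 1.685 m; q_5 = 1.12 × 0.64 × 1.685 = 1.208 m³/s
Stations 1, 6 contribute zero (depth or velocity is 0).
Q = Σ qᵢ = 2.764 m³/s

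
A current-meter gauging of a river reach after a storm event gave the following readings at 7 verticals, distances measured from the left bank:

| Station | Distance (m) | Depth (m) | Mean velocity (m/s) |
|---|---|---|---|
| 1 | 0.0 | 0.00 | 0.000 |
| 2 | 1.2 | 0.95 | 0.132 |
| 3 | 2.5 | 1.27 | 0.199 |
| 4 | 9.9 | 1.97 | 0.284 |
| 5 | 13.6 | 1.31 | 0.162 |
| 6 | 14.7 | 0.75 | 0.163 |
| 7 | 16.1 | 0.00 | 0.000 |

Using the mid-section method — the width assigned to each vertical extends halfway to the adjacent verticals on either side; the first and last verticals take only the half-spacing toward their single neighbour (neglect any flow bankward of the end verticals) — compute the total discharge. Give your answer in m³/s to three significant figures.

5.02 m³/s

w_2 = (2.5 − 0.0)/2 = 1.25 m; q_2 = 0.132 × 0.95 × 1.25 = 0.1568 m³/s
w_3 = (9.9 − 1.2)/2 = 4.35 m; q_3 = 0.199 × 1.27 × 4.35 = 1.099 m³/s
w_4 = (13.6 − 2.5)/2 = 5.55 m; q_4 = 0.284 × 1.97 × 5.55 = 3.105 m³/s
w_5 = (14.7 − 9.9)/2 = 2.4 m; q_5 = 0.162 × 1.31 × 2.4 = 0.5093 m³/s
w_6 = (16.1 − 13.6)/2 = 1.25 m; q_6 = 0.163 × 0.75 × 1.25 = 0.1528 m³/s
Stations 1, 7 contribute zero (depth or velocity is 0).
Q = Σ qᵢ = 5.023 m³/s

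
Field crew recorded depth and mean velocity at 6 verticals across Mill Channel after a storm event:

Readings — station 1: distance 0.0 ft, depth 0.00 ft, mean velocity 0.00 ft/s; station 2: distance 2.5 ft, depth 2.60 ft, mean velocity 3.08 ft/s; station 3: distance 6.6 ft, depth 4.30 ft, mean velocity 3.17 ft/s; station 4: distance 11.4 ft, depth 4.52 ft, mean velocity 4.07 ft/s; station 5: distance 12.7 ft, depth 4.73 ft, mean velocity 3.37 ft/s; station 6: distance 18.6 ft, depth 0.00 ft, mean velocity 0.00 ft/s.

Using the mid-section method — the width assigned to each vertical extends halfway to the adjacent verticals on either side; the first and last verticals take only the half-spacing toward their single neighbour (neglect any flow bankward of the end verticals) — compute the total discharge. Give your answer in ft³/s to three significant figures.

w_2 = (6.6 − 0.0)/2 = 3.3 ft; q_2 = 3.08 × 2.60 × 3.3 = 26.43 ft³/s
w_3 = (11.4 − 2.5)/2 = 4.45 ft; q_3 = 3.17 × 4.30 × 4.45 = 60.66 ft³/s
w_4 = (12.7 − 6.6)/2 = 3.05 ft; q_4 = 4.07 × 4.52 × 3.05 = 56.11 ft³/s
w_5 = (18.6 − 11.4)/2 = 3.6 ft; q_5 = 3.37 × 4.73 × 3.6 = 57.38 ft³/s
Stations 1, 6 contribute zero (depth or velocity is 0).
Q = Σ qᵢ = 200.6 ft³/s

201 ft³/s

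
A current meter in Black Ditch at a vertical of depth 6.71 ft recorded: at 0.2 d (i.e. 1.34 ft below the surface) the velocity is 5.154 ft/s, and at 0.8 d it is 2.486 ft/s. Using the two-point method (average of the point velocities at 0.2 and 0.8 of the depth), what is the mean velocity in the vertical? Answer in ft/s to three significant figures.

v̄ = (5.154 + 2.486) / 2 = 3.820 ft/s

3.82 ft/s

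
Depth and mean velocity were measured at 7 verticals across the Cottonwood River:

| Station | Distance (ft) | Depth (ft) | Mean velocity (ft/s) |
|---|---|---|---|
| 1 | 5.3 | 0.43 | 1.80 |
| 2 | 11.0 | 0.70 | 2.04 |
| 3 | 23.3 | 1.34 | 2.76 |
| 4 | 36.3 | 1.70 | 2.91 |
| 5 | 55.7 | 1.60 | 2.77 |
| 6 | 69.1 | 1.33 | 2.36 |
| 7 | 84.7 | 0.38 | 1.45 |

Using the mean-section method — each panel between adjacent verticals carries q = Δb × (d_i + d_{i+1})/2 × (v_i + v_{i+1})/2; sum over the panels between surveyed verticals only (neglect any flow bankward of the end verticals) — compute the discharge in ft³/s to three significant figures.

Panel 1-2: Δb = 5.7 ft, d̄ = (0.43+0.70)/2 = 0.565, v̄ = (1.80+2.04)/2 = 1.92 → q = 5.7×0.565×1.92 = 6.183 ft³/s
Panel 2-3: Δb = 12.3 ft, d̄ = (0.70+1.34)/2 = 1.02, v̄ = (2.04+2.76)/2 = 2.4 → q = 12.3×1.02×2.4 = 30.11 ft³/s
Panel 3-4: Δb = 13 ft, d̄ = (1.34+1.70)/2 = 1.52, v̄ = (2.76+2.91)/2 = 2.835 → q = 13×1.52×2.835 = 56.02 ft³/s
Panel 4-5: Δb = 19.4 ft, d̄ = (1.70+1.60)/2 = 1.65, v̄ = (2.91+2.77)/2 = 2.84 → q = 19.4×1.65×2.84 = 90.91 ft³/s
Panel 5-6: Δb = 13.4 ft, d̄ = (1.60+1.33)/2 = 1.465, v̄ = (2.77+2.36)/2 = 2.565 → q = 13.4×1.465×2.565 = 50.35 ft³/s
Panel 6-7: Δb = 15.6 ft, d̄ = (1.33+0.38)/2 = 0.855, v̄ = (2.36+1.45)/2 = 1.905 → q = 15.6×0.855×1.905 = 25.41 ft³/s
Q = Σ q = 259.0 ft³/s

259 ft³/s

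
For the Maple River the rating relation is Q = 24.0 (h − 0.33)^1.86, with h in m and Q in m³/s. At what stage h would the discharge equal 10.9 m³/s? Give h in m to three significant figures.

0.984 m

h − h₀ = (Q/C)^(1/b) = (10.9/24.0)^(1/1.86) = 0.6542 m
h = 0.33 + 0.6542 = 0.9842 m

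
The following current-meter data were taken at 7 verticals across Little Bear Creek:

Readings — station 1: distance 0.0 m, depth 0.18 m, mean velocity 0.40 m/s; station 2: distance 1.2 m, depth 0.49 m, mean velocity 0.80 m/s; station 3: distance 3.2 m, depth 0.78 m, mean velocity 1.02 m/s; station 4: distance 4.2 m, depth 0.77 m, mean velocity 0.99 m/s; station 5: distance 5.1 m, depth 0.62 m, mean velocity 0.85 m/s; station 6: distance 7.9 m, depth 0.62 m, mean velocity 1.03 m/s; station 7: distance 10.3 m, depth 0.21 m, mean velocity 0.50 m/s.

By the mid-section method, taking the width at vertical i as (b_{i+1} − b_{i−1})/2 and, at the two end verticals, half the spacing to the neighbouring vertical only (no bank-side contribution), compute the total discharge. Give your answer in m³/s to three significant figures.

w_1 = (1.2 − 0.0)/2 = 0.6 m; q_1 = 0.40 × 0.18 × 0.6 = 0.04320 m³/s
w_2 = (3.2 − 0.0)/2 = 1.6 m; q_2 = 0.80 × 0.49 × 1.6 = 0.6272 m³/s
w_3 = (4.2 − 1.2)/2 = 1.5 m; q_3 = 1.02 × 0.78 × 1.5 = 1.193 m³/s
w_4 = (5.1 − 3.2)/2 = 0.95 m; q_4 = 0.99 × 0.77 × 0.95 = 0.7242 m³/s
w_5 = (7.9 − 4.2)/2 = 1.85 m; q_5 = 0.85 × 0.62 × 1.85 = 0.9750 m³/s
w_6 = (10.3 − 5.1)/2 = 2.6 m; q_6 = 1.03 × 0.62 × 2.6 = 1.660 m³/s
w_7 = (10.3 − 7.9)/2 = 1.2 m; q_7 = 0.50 × 0.21 × 1.2 = 0.1260 m³/s
Q = Σ qᵢ = 5.349 m³/s

5.35 m³/s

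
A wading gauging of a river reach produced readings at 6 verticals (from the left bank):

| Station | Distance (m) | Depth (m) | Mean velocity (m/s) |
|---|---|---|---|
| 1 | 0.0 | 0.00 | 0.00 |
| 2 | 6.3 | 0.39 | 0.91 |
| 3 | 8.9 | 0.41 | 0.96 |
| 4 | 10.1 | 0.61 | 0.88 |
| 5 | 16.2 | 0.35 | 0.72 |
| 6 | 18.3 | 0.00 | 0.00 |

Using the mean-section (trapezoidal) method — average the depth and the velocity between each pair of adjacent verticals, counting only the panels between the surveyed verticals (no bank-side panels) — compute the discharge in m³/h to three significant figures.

16400 m³/h

Panel 1-2: Δb = 6.3 m, d̄ = (0.00+0.39)/2 = 0.195, v̄ = (0.00+0.91)/2 = 0.455 → q = 6.3×0.195×0.455 = 0.5590 m³/s
Panel 2-3: Δb = 2.6 m, d̄ = (0.39+0.41)/2 = 0.4, v̄ = (0.91+0.96)/2 = 0.935 → q = 2.6×0.4×0.935 = 0.9724 m³/s
Panel 3-4: Δb = 1.2 m, d̄ = (0.41+0.61)/2 = 0.51, v̄ = (0.96+0.88)/2 = 0.92 → q = 1.2×0.51×0.92 = 0.5630 m³/s
Panel 4-5: Δb = 6.1 m, d̄ = (0.61+0.35)/2 = 0.48, v̄ = (0.88+0.72)/2 = 0.8 → q = 6.1×0.48×0.8 = 2.342 m³/s
Panel 5-6: Δb = 2.1 m, d̄ = (0.35+0.00)/2 = 0.175, v̄ = (0.72+0.00)/2 = 0.36 → q = 2.1×0.175×0.36 = 0.1323 m³/s
Q = Σ q = 4.569 m³/s
= 4.569 × 3600 = 16450 m³/h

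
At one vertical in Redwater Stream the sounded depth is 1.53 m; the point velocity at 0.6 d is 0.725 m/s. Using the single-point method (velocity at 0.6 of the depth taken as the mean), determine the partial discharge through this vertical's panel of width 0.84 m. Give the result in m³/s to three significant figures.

v̄ = v₀.₆ = 0.725 m/s
q = v̄ × d × w = 0.7250 × 1.53 × 0.84 = 0.9318 m³/s

0.932 m³/s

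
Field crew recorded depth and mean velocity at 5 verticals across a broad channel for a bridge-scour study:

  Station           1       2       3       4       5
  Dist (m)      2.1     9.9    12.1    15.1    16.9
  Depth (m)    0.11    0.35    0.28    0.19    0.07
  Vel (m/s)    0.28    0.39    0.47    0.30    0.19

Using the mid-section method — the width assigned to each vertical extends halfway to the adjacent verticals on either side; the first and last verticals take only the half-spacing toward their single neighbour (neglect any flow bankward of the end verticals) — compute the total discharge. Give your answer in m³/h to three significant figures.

w_1 = (9.9 − 2.1)/2 = 3.9 m; q_1 = 0.28 × 0.11 × 3.9 = 0.1201 m³/s
w_2 = (12.1 − 2.1)/2 = 5 m; q_2 = 0.39 × 0.35 × 5 = 0.6825 m³/s
w_3 = (15.1 − 9.9)/2 = 2.6 m; q_3 = 0.47 × 0.28 × 2.6 = 0.3422 m³/s
w_4 = (16.9 − 12.1)/2 = 2.4 m; q_4 = 0.30 × 0.19 × 2.4 = 0.1368 m³/s
w_5 = (16.9 − 15.1)/2 = 0.9 m; q_5 = 0.19 × 0.07 × 0.9 = 0.01197 m³/s
Q = Σ qᵢ = 1.294 m³/s
= 1.294 × 3600 = 4657 m³/h

4660 m³/h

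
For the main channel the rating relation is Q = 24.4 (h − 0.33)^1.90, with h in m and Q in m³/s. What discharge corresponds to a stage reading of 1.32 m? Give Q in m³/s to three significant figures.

23.9 m³/s

Q = 24.4 × (1.32 − 0.33)^1.90 = 24.4 × 0.99^1.90 = 23.94 m³/s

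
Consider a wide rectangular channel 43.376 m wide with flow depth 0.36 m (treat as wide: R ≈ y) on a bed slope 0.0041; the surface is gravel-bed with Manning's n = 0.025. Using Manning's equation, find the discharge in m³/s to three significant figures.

20.2 m³/s

A = b·y = 43.376 × 0.36 = 15.62 m²
Wide channel: R ≈ y = 0.36 m
Q = (1/n)·A·R^(2/3)·S^(1/2) = (1/0.025) × 15.62 × 0.3600^(2/3) × 0.0041^(1/2) = 20.24 m³/s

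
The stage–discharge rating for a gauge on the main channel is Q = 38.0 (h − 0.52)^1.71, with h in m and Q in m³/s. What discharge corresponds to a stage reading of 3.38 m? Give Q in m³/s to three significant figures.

229 m³/s

Q = 38.0 × (3.38 − 0.52)^1.71 = 38.0 × 2.86^1.71 = 229.2 m³/s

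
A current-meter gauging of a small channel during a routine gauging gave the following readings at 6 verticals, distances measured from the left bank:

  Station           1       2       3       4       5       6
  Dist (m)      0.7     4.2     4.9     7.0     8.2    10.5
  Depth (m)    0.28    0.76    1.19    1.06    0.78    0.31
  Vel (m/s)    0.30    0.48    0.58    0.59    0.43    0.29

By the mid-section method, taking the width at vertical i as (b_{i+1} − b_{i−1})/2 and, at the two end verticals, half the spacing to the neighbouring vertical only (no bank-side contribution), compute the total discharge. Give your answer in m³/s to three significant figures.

3.60 m³/s

w_1 = (4.2 − 0.7)/2 = 1.75 m; q_1 = 0.30 × 0.28 × 1.75 = 0.1470 m³/s
w_2 = (4.9 − 0.7)/2 = 2.1 m; q_2 = 0.48 × 0.76 × 2.1 = 0.7661 m³/s
w_3 = (7.0 − 4.2)/2 = 1.4 m; q_3 = 0.58 × 1.19 × 1.4 = 0.9663 m³/s
w_4 = (8.2 − 4.9)/2 = 1.65 m; q_4 = 0.59 × 1.06 × 1.65 = 1.032 m³/s
w_5 = (10.5 − 7.0)/2 = 1.75 m; q_5 = 0.43 × 0.78 × 1.75 = 0.5870 m³/s
w_6 = (10.5 − 8.2)/2 = 1.15 m; q_6 = 0.29 × 0.31 × 1.15 = 0.1034 m³/s
Q = Σ qᵢ = 3.602 m³/s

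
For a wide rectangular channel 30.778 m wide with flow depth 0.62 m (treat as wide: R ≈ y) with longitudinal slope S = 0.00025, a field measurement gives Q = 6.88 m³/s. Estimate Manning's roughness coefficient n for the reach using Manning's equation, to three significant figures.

0.0319

A = b·y = 30.778 × 0.62 = 19.08 m²
Wide channel: R ≈ y = 0.62 m
n = (1/Q)·A·R^(2/3)·S^(1/2) = (1/6.88) × 19.08 × 0.7271 × 0.01581 = 0.03189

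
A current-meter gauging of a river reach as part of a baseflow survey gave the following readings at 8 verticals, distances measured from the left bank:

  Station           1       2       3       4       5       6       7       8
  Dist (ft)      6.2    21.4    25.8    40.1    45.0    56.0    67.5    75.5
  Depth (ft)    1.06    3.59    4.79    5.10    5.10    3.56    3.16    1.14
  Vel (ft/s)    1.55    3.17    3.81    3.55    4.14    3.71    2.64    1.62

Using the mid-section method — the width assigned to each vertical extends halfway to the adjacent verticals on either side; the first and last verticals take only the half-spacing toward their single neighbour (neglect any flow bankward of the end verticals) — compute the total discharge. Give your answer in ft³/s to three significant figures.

874 ft³/s

w_1 = (21.4 − 6.2)/2 = 7.6 ft; q_1 = 1.55 × 1.06 × 7.6 = 12.49 ft³/s
w_2 = (25.8 − 6.2)/2 = 9.8 ft; q_2 = 3.17 × 3.59 × 9.8 = 111.5 ft³/s
w_3 = (40.1 − 21.4)/2 = 9.35 ft; q_3 = 3.81 × 4.79 × 9.35 = 170.6 ft³/s
w_4 = (45.0 − 25.8)/2 = 9.6 ft; q_4 = 3.55 × 5.10 × 9.6 = 173.8 ft³/s
w_5 = (56.0 − 40.1)/2 = 7.95 ft; q_5 = 4.14 × 5.10 × 7.95 = 167.9 ft³/s
w_6 = (67.5 − 45.0)/2 = 11.25 ft; q_6 = 3.71 × 3.56 × 11.25 = 148.6 ft³/s
w_7 = (75.5 − 56.0)/2 = 9.75 ft; q_7 = 2.64 × 3.16 × 9.75 = 81.34 ft³/s
w_8 = (75.5 − 67.5)/2 = 4 ft; q_8 = 1.62 × 1.14 × 4 = 7.387 ft³/s
Q = Σ qᵢ = 873.6 ft³/s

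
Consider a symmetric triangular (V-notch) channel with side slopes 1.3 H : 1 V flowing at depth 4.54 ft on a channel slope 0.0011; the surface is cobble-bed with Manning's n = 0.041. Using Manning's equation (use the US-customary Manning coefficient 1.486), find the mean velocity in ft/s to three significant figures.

A = z·y² = 1.3×4.54² = 26.80 ft²
P = 2y√(1+z²) = 2×4.54×√(1+1.3²) = 14.89 ft
R = A/P = 26.80/14.89 = 1.799 ft
Q = (1.486/n)·A·R^(2/3)·S^(1/2) = (1.486/0.041) × 26.80 × 1.799^(2/3) × 0.0011^(1/2) = 47.65 ft³/s
V = Q/A = 47.65/26.80 = 1.778 ft/s

1.78 ft/s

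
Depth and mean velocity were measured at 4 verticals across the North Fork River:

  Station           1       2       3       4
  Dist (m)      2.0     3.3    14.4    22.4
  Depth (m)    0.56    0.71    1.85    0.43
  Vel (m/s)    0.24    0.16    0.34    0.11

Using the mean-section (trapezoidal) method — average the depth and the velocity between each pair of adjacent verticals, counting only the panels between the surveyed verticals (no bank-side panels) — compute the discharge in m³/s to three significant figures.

Panel 1-2: Δb = 1.3 m, d̄ = (0.56+0.71)/2 = 0.635, v̄ = (0.24+0.16)/2 = 0.2 → q = 1.3×0.635×0.2 = 0.1651 m³/s
Panel 2-3: Δb = 11.1 m, d̄ = (0.71+1.85)/2 = 1.28, v̄ = (0.16+0.34)/2 = 0.25 → q = 11.1×1.28×0.25 = 3.552 m³/s
Panel 3-4: Δb = 8 m, d̄ = (1.85+0.43)/2 = 1.14, v̄ = (0.34+0.11)/2 = 0.225 → q = 8×1.14×0.225 = 2.052 m³/s
Q = Σ q = 5.769 m³/s

5.77 m³/s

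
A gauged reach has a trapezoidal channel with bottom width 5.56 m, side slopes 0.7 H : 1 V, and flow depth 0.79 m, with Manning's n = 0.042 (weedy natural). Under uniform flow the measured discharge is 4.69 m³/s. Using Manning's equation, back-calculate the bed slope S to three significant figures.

A = (b + z·y)·y = (5.56 + 0.7×0.79)×0.79 = 4.829 m²
P = b + 2y√(1+z²) = 5.56 + 2×0.79×√(1+0.7²) = 7.489 m
R = A/P = 4.829/7.489 = 0.6449 m
S = (Q·n / (1·A·R^(2/3)))² = (4.69×0.042 / (1×4.829×0.7464))² = 0.002986

0.00299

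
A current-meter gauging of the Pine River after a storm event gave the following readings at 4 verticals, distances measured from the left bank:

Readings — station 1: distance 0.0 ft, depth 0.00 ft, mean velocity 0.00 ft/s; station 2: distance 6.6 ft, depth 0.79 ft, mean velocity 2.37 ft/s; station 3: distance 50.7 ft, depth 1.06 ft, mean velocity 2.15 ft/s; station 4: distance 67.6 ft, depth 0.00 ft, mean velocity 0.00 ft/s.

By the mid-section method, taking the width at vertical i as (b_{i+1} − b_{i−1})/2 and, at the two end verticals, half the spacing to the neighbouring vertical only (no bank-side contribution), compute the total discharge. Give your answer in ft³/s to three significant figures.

117 ft³/s

w_2 = (50.7 − 0.0)/2 = 25.35 ft; q_2 = 2.37 × 0.79 × 25.35 = 47.46 ft³/s
w_3 = (67.6 − 6.6)/2 = 30.5 ft; q_3 = 2.15 × 1.06 × 30.5 = 69.51 ft³/s
Stations 1, 4 contribute zero (depth or velocity is 0).
Q = Σ qᵢ = 117.0 ft³/s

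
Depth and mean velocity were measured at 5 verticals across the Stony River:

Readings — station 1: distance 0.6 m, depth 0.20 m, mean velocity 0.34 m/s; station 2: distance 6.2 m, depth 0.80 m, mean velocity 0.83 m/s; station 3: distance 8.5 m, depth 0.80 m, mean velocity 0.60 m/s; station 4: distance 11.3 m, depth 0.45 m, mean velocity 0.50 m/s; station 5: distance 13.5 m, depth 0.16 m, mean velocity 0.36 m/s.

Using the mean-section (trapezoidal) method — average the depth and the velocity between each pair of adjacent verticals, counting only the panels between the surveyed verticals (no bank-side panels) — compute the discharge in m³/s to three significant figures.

Panel 1-2: Δb = 5.6 m, d̄ = (0.20+0.80)/2 = 0.5, v̄ = (0.34+0.83)/2 = 0.585 → q = 5.6×0.5×0.585 = 1.638 m³/s
Panel 2-3: Δb = 2.3 m, d̄ = (0.80+0.80)/2 = 0.8, v̄ = (0.83+0.60)/2 = 0.715 → q = 2.3×0.8×0.715 = 1.316 m³/s
Panel 3-4: Δb = 2.8 m, d̄ = (0.80+0.45)/2 = 0.625, v̄ = (0.60+0.50)/2 = 0.55 → q = 2.8×0.625×0.55 = 0.9625 m³/s
Panel 4-5: Δb = 2.2 m, d̄ = (0.45+0.16)/2 = 0.305, v̄ = (0.50+0.36)/2 = 0.43 → q = 2.2×0.305×0.43 = 0.2885 m³/s
Q = Σ q = 4.205 m³/s

4.20 m³/s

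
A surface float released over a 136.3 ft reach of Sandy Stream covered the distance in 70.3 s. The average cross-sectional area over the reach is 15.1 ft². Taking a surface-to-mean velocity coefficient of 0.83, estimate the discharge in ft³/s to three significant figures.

24.3 ft³/s

v_surface = L / t̄ = 136.3 / 70.3 = 1.939 ft/s
v_mean = 0.83 × 1.939 = 1.609 ft/s
Q = A × v_mean = 15.1 × 1.609 = 24.30 ft³/s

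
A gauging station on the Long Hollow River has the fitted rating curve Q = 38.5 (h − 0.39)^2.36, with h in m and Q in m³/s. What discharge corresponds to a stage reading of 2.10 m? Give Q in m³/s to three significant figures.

Q = 38.5 × (2.10 − 0.39)^2.36 = 38.5 × 1.71^2.36 = 136.6 m³/s

137 m³/s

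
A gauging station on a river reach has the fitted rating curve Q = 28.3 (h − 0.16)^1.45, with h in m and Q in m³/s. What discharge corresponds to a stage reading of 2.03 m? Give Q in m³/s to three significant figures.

70.1 m³/s

Q = 28.3 × (2.03 − 0.16)^1.45 = 28.3 × 1.87^1.45 = 70.14 m³/s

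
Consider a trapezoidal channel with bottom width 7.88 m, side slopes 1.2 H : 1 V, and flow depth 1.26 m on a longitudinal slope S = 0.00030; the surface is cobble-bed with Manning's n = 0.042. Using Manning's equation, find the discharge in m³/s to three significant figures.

4.89 m³/s

A = (b + z·y)·y = (7.88 + 1.2×1.26)×1.26 = 11.83 m²
P = b + 2y√(1+z²) = 7.88 + 2×1.26×√(1+1.2²) = 11.82 m
R = A/P = 11.83/11.82 = 1.001 m
Q = (1/n)·A·R^(2/3)·S^(1/2) = (1/0.042) × 11.83 × 1.001^(2/3) × 0.00030^(1/2) = 4.885 m³/s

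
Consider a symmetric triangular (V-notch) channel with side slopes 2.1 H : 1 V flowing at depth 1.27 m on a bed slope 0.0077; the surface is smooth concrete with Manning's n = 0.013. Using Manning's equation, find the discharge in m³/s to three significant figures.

A = z·y² = 2.1×1.27² = 3.387 m²
P = 2y√(1+z²) = 2×1.27×√(1+2.1²) = 5.908 m
R = A/P = 3.387/5.908 = 0.5733 m
Q = (1/n)·A·R^(2/3)·S^(1/2) = (1/0.013) × 3.387 × 0.5733^(2/3) × 0.0077^(1/2) = 15.78 m³/s

15.8 m³/s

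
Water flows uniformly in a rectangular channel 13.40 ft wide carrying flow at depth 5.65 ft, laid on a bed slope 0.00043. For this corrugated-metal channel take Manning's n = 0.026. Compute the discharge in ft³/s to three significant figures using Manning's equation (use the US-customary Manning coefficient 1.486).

189 ft³/s

A = b·y = 13.40 × 5.65 = 75.71 ft²
P = b + 2y = 13.40 + 2×5.65 = 24.70 ft
R = A/P = 75.71/24.70 = 3.065 ft
Q = (1.486/n)·A·R^(2/3)·S^(1/2) = (1.486/0.026) × 75.71 × 3.065^(2/3) × 0.00043^(1/2) = 189.3 ft³/s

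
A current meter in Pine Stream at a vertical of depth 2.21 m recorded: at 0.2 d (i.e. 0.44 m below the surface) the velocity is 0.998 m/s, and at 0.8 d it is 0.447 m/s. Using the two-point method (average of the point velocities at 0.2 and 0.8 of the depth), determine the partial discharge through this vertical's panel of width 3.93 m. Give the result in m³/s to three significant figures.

6.28 m³/s

v̄ = (0.998 + 0.447) / 2 = 0.7225 m/s
q = v̄ × d × w = 0.7225 × 2.21 × 3.93 = 6.275 m³/s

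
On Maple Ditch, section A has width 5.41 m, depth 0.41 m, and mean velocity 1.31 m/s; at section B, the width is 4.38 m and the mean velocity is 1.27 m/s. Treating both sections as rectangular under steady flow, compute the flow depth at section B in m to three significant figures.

Q = A₁V₁ = (5.41×0.41) × 1.31 = 2.906 m³/s
d₂ = Q/(b₂ V₂) = 2.906/(4.38×1.27) = 0.5224 m

0.522 m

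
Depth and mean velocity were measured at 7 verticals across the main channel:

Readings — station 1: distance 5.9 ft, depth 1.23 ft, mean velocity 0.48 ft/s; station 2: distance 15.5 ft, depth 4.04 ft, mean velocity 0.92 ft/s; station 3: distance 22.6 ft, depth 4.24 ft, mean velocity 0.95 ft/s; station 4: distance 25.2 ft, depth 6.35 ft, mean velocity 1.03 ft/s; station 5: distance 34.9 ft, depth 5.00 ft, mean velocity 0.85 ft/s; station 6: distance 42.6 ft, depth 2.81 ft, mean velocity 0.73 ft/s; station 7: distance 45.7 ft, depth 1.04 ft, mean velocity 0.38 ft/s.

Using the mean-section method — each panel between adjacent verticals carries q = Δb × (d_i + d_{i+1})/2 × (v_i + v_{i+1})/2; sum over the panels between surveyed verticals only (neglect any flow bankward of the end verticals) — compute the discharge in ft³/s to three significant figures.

138 ft³/s

Panel 1-2: Δb = 9.6 ft, d̄ = (1.23+4.04)/2 = 2.635, v̄ = (0.48+0.92)/2 = 0.7 → q = 9.6×2.635×0.7 = 17.71 ft³/s
Panel 2-3: Δb = 7.1 ft, d̄ = (4.04+4.24)/2 = 4.14, v̄ = (0.92+0.95)/2 = 0.935 → q = 7.1×4.14×0.935 = 27.48 ft³/s
Panel 3-4: Δb = 2.6 ft, d̄ = (4.24+6.35)/2 = 5.295, v̄ = (0.95+1.03)/2 = 0.99 → q = 2.6×5.295×0.99 = 13.63 ft³/s
Panel 4-5: Δb = 9.7 ft, d̄ = (6.35+5.00)/2 = 5.675, v̄ = (1.03+0.85)/2 = 0.94 → q = 9.7×5.675×0.94 = 51.74 ft³/s
Panel 5-6: Δb = 7.7 ft, d̄ = (5.00+2.81)/2 = 3.905, v̄ = (0.85+0.73)/2 = 0.79 → q = 7.7×3.905×0.79 = 23.75 ft³/s
Panel 6-7: Δb = 3.1 ft, d̄ = (2.81+1.04)/2 = 1.925, v̄ = (0.73+0.38)/2 = 0.555 → q = 3.1×1.925×0.555 = 3.312 ft³/s
Q = Σ q = 137.6 ft³/s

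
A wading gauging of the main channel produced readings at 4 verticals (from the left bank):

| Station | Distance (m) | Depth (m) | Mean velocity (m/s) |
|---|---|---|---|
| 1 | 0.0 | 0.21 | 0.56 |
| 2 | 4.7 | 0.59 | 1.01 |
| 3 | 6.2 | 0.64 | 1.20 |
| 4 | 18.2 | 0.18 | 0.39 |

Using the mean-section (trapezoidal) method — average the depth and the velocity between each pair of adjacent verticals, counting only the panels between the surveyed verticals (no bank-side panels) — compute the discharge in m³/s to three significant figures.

Panel 1-2: Δb = 4.7 m, d̄ = (0.21+0.59)/2 = 0.4, v̄ = (0.56+1.01)/2 = 0.785 → q = 4.7×0.4×0.785 = 1.476 m³/s
Panel 2-3: Δb = 1.5 m, d̄ = (0.59+0.64)/2 = 0.615, v̄ = (1.01+1.20)/2 = 1.105 → q = 1.5×0.615×1.105 = 1.019 m³/s
Panel 3-4: Δb = 12 m, d̄ = (0.64+0.18)/2 = 0.41, v̄ = (1.20+0.39)/2 = 0.795 → q = 12×0.41×0.795 = 3.911 m³/s
Q = Σ q = 6.407 m³/s

6.41 m³/s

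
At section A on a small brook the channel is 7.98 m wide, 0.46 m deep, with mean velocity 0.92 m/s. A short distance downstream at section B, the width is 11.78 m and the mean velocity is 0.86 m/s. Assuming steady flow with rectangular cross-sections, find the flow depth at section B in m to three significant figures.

Q = A₁V₁ = (7.98×0.46) × 0.92 = 3.377 m³/s
d₂ = Q/(b₂ V₂) = 3.377/(11.78×0.86) = 0.3334 m

0.333 m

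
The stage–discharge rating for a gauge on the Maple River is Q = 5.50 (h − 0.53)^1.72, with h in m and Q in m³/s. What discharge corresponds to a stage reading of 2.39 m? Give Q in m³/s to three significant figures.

Q = 5.50 × (2.39 − 0.53)^1.72 = 5.50 × 1.86^1.72 = 15.99 m³/s

16.0 m³/s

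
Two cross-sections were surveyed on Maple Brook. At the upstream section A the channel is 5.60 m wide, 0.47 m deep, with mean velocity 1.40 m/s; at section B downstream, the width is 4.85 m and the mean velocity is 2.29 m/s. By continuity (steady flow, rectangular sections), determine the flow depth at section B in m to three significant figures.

0.332 m

Q = A₁V₁ = (5.60×0.47) × 1.40 = 3.685 m³/s
d₂ = Q/(b₂ V₂) = 3.685/(4.85×2.29) = 0.3318 m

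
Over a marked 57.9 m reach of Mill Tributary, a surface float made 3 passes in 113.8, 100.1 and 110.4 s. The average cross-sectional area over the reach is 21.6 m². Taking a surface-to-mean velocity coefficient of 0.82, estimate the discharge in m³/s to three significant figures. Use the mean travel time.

t̄ = (113.8 + 100.1 + 110.4) / 3 = 108.1 s
v_surface = L / t̄ = 57.9 / 108.1 = 0.5356 m/s
v_mean = 0.82 × 0.5356 = 0.4392 m/s
Q = A × v_mean = 21.6 × 0.4392 = 9.487 m³/s

9.49 m³/s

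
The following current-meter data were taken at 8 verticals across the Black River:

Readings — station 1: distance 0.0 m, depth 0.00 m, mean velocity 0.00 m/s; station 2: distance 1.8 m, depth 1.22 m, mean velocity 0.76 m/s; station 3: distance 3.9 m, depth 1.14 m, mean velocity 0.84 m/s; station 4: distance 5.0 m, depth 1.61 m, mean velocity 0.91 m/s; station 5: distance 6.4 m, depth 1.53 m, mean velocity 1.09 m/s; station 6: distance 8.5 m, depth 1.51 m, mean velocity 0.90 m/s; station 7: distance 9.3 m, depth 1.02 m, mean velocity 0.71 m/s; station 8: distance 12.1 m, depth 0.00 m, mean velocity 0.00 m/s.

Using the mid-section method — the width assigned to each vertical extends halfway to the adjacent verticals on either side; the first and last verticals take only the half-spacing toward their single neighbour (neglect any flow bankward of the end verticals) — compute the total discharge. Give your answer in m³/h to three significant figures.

40900 m³/h

w_2 = (3.9 − 0.0)/2 = 1.95 m; q_2 = 0.76 × 1.22 × 1.95 = 1.808 m³/s
w_3 = (5.0 − 1.8)/2 = 1.6 m; q_3 = 0.84 × 1.14 × 1.6 = 1.532 m³/s
w_4 = (6.4 − 3.9)/2 = 1.25 m; q_4 = 0.91 × 1.61 × 1.25 = 1.831 m³/s
w_5 = (8.5 − 5.0)/2 = 1.75 m; q_5 = 1.09 × 1.53 × 1.75 = 2.918 m³/s
w_6 = (9.3 − 6.4)/2 = 1.45 m; q_6 = 0.90 × 1.51 × 1.45 = 1.971 m³/s
w_7 = (12.1 − 8.5)/2 = 1.8 m; q_7 = 0.71 × 1.02 × 1.8 = 1.304 m³/s
Stations 1, 8 contribute zero (depth or velocity is 0).
Q = Σ qᵢ = 11.36 m³/s
= 11.36 × 3600 = 40910 m³/h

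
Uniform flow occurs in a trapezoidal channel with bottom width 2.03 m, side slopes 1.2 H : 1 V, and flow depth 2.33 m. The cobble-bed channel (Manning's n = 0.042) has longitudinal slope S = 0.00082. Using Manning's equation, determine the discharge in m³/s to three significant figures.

8.70 m³/s

A = (b + z·y)·y = (2.03 + 1.2×2.33)×2.33 = 11.24 m²
P = b + 2y√(1+z²) = 2.03 + 2×2.33×√(1+1.2²) = 9.309 m
R = A/P = 11.24/9.309 = 1.208 m
Q = (1/n)·A·R^(2/3)·S^(1/2) = (1/0.042) × 11.24 × 1.208^(2/3) × 0.00082^(1/2) = 8.695 m³/s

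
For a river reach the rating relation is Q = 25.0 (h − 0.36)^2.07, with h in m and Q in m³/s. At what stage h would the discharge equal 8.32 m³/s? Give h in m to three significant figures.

h − h₀ = (Q/C)^(1/b) = (8.32/25.0)^(1/2.07) = 0.5877 m
h = 0.36 + 0.5877 = 0.9477 m

0.948 m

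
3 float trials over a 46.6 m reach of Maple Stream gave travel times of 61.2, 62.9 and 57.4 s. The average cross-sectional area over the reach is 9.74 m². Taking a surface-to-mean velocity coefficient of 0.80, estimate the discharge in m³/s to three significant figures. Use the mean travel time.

t̄ = (61.2 + 62.9 + 57.4) / 3 = 60.5 s
v_surface = L / t̄ = 46.6 / 60.5 = 0.7702 m/s
v_mean = 0.80 × 0.7702 = 0.6162 m/s
Q = A × v_mean = 9.74 × 0.6162 = 6.002 m³/s

6.00 m³/s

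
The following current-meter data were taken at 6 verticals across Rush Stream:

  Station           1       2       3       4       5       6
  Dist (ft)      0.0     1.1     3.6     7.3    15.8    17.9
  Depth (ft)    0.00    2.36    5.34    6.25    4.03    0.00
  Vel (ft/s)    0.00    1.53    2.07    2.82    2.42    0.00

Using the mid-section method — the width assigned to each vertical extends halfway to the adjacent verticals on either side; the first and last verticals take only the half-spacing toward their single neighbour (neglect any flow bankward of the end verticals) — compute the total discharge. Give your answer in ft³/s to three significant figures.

200 ft³/s

w_2 = (3.6 − 0.0)/2 = 1.8 ft; q_2 = 1.53 × 2.36 × 1.8 = 6.499 ft³/s
w_3 = (7.3 − 1.1)/2 = 3.1 ft; q_3 = 2.07 × 5.34 × 3.1 = 34.27 ft³/s
w_4 = (15.8 − 3.6)/2 = 6.1 ft; q_4 = 2.82 × 6.25 × 6.1 = 107.5 ft³/s
w_5 = (17.9 − 7.3)/2 = 5.3 ft; q_5 = 2.42 × 4.03 × 5.3 = 51.69 ft³/s
Stations 1, 6 contribute zero (depth or velocity is 0).
Q = Σ qᵢ = 200.0 ft³/s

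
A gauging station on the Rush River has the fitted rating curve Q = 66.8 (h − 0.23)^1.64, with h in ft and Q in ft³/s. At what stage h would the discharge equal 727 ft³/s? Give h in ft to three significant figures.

h − h₀ = (Q/C)^(1/b) = (727/66.8)^(1/1.64) = 4.287 ft
h = 0.23 + 4.287 = 4.517 ft

4.52 ft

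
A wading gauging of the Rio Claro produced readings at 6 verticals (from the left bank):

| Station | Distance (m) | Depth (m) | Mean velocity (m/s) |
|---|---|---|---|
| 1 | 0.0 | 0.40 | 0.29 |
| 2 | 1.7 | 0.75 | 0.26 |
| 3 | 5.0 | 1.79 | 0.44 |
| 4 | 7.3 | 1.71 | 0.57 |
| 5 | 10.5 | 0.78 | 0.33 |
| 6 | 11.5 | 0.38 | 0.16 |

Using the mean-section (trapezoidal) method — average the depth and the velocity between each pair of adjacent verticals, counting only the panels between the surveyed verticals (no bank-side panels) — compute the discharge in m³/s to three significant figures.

5.70 m³/s

Panel 1-2: Δb = 1.7 m, d̄ = (0.40+0.75)/2 = 0.575, v̄ = (0.29+0.26)/2 = 0.275 → q = 1.7×0.575×0.275 = 0.2688 m³/s
Panel 2-3: Δb = 3.3 m, d̄ = (0.75+1.79)/2 = 1.27, v̄ = (0.26+0.44)/2 = 0.35 → q = 3.3×1.27×0.35 = 1.467 m³/s
Panel 3-4: Δb = 2.3 m, d̄ = (1.79+1.71)/2 = 1.75, v̄ = (0.44+0.57)/2 = 0.505 → q = 2.3×1.75×0.505 = 2.033 m³/s
Panel 4-5: Δb = 3.2 m, d̄ = (1.71+0.78)/2 = 1.245, v̄ = (0.57+0.33)/2 = 0.45 → q = 3.2×1.245×0.45 = 1.793 m³/s
Panel 5-6: Δb = 1 m, d̄ = (0.78+0.38)/2 = 0.58, v̄ = (0.33+0.16)/2 = 0.245 → q = 1×0.58×0.245 = 0.1421 m³/s
Q = Σ q = 5.703 m³/s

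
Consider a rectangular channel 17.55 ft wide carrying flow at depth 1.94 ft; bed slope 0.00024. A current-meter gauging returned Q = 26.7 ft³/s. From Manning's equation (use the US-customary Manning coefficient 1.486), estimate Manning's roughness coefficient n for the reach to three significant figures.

0.0400

A = b·y = 17.55 × 1.94 = 34.05 ft²
P = b + 2y = 17.55 + 2×1.94 = 21.43 ft
R = A/P = 34.05/21.43 = 1.589 ft
n = (1.486/Q)·A·R^(2/3)·S^(1/2) = (1.486/26.7) × 34.05 × 1.362 × 0.01549 = 0.03997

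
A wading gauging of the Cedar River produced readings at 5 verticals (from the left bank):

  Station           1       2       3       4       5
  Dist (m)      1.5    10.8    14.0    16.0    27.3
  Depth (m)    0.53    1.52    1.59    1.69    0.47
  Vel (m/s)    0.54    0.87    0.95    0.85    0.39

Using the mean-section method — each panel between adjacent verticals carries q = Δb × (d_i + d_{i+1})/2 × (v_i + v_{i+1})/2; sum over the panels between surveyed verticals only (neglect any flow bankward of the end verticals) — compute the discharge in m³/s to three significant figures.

21.8 m³/s

Panel 1-2: Δb = 9.3 m, d̄ = (0.53+1.52)/2 = 1.025, v̄ = (0.54+0.87)/2 = 0.705 → q = 9.3×1.025×0.705 = 6.720 m³/s
Panel 2-3: Δb = 3.2 m, d̄ = (1.52+1.59)/2 = 1.555, v̄ = (0.87+0.95)/2 = 0.91 → q = 3.2×1.555×0.91 = 4.528 m³/s
Panel 3-4: Δb = 2 m, d̄ = (1.59+1.69)/2 = 1.64, v̄ = (0.95+0.85)/2 = 0.9 → q = 2×1.64×0.9 = 2.952 m³/s
Panel 4-5: Δb = 11.3 m, d̄ = (1.69+0.47)/2 = 1.08, v̄ = (0.85+0.39)/2 = 0.62 → q = 11.3×1.08×0.62 = 7.566 m³/s
Q = Σ q = 21.77 m³/s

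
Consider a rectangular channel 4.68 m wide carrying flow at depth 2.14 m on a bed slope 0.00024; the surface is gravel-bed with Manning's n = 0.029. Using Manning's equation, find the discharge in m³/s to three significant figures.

5.76 m³/s

A = b·y = 4.68 × 2.14 = 10.02 m²
P = b + 2y = 4.68 + 2×2.14 = 8.960 m
R = A/P = 10.02/8.960 = 1.118 m
Q = (1/n)·A·R^(2/3)·S^(1/2) = (1/0.029) × 10.02 × 1.118^(2/3) × 0.00024^(1/2) = 5.762 m³/s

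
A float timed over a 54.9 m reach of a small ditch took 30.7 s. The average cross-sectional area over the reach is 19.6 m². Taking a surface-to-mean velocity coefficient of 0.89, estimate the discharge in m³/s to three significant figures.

v_surface = L / t̄ = 54.9 / 30.7 = 1.788 m/s
v_mean = 0.89 × 1.788 = 1.592 m/s
Q = A × v_mean = 19.6 × 1.592 = 31.19 m³/s

31.2 m³/s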